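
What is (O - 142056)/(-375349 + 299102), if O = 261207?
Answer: -119151/76247 ≈ -1.5627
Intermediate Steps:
(O - 142056)/(-375349 + 299102) = (261207 - 142056)/(-375349 + 299102) = 119151/(-76247) = 119151*(-1/76247) = -119151/76247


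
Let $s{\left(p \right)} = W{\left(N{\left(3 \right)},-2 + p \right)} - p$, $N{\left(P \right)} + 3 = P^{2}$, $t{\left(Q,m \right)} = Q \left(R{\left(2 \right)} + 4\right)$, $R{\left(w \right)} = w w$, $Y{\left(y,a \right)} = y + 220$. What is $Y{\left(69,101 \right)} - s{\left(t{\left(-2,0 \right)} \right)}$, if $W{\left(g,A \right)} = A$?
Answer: $291$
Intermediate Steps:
$Y{\left(y,a \right)} = 220 + y$
$R{\left(w \right)} = w^{2}$
$t{\left(Q,m \right)} = 8 Q$ ($t{\left(Q,m \right)} = Q \left(2^{2} + 4\right) = Q \left(4 + 4\right) = Q 8 = 8 Q$)
$N{\left(P \right)} = -3 + P^{2}$
$s{\left(p \right)} = -2$ ($s{\left(p \right)} = \left(-2 + p\right) - p = -2$)
$Y{\left(69,101 \right)} - s{\left(t{\left(-2,0 \right)} \right)} = \left(220 + 69\right) - -2 = 289 + 2 = 291$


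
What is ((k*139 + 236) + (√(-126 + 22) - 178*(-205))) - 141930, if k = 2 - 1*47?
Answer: -111459 + 2*I*√26 ≈ -1.1146e+5 + 10.198*I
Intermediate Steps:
k = -45 (k = 2 - 47 = -45)
((k*139 + 236) + (√(-126 + 22) - 178*(-205))) - 141930 = ((-45*139 + 236) + (√(-126 + 22) - 178*(-205))) - 141930 = ((-6255 + 236) + (√(-104) + 36490)) - 141930 = (-6019 + (2*I*√26 + 36490)) - 141930 = (-6019 + (36490 + 2*I*√26)) - 141930 = (30471 + 2*I*√26) - 141930 = -111459 + 2*I*√26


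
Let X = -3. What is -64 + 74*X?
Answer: -286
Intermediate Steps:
-64 + 74*X = -64 + 74*(-3) = -64 - 222 = -286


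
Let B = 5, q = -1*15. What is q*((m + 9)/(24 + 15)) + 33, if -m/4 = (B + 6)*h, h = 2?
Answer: 824/13 ≈ 63.385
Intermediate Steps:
q = -15
m = -88 (m = -4*(5 + 6)*2 = -44*2 = -4*22 = -88)
q*((m + 9)/(24 + 15)) + 33 = -15*(-88 + 9)/(24 + 15) + 33 = -(-1185)/39 + 33 = -15*(-79/39) + 33 = 395/13 + 33 = 824/13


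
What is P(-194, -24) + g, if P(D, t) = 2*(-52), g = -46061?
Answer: -46165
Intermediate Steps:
P(D, t) = -104
P(-194, -24) + g = -104 - 46061 = -46165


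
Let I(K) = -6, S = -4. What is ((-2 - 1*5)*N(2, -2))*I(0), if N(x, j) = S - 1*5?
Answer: -378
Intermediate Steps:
N(x, j) = -9 (N(x, j) = -4 - 1*5 = -4 - 5 = -9)
((-2 - 1*5)*N(2, -2))*I(0) = ((-2 - 1*5)*(-9))*(-6) = ((-2 - 5)*(-9))*(-6) = -7*(-9)*(-6) = 63*(-6) = -378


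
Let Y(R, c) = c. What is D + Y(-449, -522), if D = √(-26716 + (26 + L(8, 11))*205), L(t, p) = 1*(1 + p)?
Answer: -522 + I*√18926 ≈ -522.0 + 137.57*I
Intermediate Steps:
L(t, p) = 1 + p
D = I*√18926 (D = √(-26716 + (26 + (1 + 11))*205) = √(-26716 + (26 + 12)*205) = √(-26716 + 38*205) = √(-26716 + 7790) = √(-18926) = I*√18926 ≈ 137.57*I)
D + Y(-449, -522) = I*√18926 - 522 = -522 + I*√18926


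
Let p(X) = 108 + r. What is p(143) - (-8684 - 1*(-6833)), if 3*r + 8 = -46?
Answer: 1941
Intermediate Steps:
r = -18 (r = -8/3 + (1/3)*(-46) = -8/3 - 46/3 = -18)
p(X) = 90 (p(X) = 108 - 18 = 90)
p(143) - (-8684 - 1*(-6833)) = 90 - (-8684 - 1*(-6833)) = 90 - (-8684 + 6833) = 90 - 1*(-1851) = 90 + 1851 = 1941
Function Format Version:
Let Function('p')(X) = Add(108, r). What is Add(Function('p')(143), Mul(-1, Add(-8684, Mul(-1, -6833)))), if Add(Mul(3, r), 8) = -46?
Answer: 1941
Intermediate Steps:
r = -18 (r = Add(Rational(-8, 3), Mul(Rational(1, 3), -46)) = Add(Rational(-8, 3), Rational(-46, 3)) = -18)
Function('p')(X) = 90 (Function('p')(X) = Add(108, -18) = 90)
Add(Function('p')(143), Mul(-1, Add(-8684, Mul(-1, -6833)))) = Add(90, Mul(-1, Add(-8684, Mul(-1, -6833)))) = Add(90, Mul(-1, Add(-8684, 6833))) = Add(90, Mul(-1, -1851)) = Add(90, 1851) = 1941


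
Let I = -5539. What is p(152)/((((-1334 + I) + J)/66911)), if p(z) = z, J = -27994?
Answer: -10170472/34867 ≈ -291.69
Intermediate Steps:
p(152)/((((-1334 + I) + J)/66911)) = 152/((((-1334 - 5539) - 27994)/66911)) = 152/(((-6873 - 27994)*(1/66911))) = 152/((-34867*1/66911)) = 152/(-34867/66911) = 152*(-66911/34867) = -10170472/34867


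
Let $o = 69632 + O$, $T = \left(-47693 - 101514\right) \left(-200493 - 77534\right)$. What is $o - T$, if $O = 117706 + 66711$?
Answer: $-41483320540$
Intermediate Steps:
$T = 41483574589$ ($T = \left(-149207\right) \left(-278027\right) = 41483574589$)
$O = 184417$
$o = 254049$ ($o = 69632 + 184417 = 254049$)
$o - T = 254049 - 41483574589 = -41483320540$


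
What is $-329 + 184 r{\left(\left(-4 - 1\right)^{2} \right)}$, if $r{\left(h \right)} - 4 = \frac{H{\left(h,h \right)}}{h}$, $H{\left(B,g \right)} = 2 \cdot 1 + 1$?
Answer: $\frac{10727}{25} \approx 429.08$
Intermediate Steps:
$H{\left(B,g \right)} = 3$ ($H{\left(B,g \right)} = 2 + 1 = 3$)
$r{\left(h \right)} = 4 + \frac{3}{h}$
$-329 + 184 r{\left(\left(-4 - 1\right)^{2} \right)} = -329 + 184 \left(4 + \frac{3}{\left(-4 - 1\right)^{2}}\right) = -329 + 184 \left(4 + \frac{3}{\left(-5\right)^{2}}\right) = -329 + 184 \left(4 + \frac{3}{25}\right) = -329 + 184 \cdot \frac{103}{25} = -329 + \frac{18952}{25} = \frac{10727}{25}$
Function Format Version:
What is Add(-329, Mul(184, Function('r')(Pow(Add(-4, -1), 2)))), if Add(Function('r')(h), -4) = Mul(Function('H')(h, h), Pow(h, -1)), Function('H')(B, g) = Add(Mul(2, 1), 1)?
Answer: Rational(10727, 25) ≈ 429.08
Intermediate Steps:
Function('H')(B, g) = 3 (Function('H')(B, g) = Add(2, 1) = 3)
Function('r')(h) = Add(4, Mul(3, Pow(h, -1)))
Add(-329, Mul(184, Function('r')(Pow(Add(-4, -1), 2)))) = Add(-329, Mul(184, Add(4, Mul(3, Pow(Pow(Add(-4, -1), 2), -1))))) = Add(-329, Mul(184, Add(4, Mul(3, Pow(Pow(-5, 2), -1))))) = Add(-329, Mul(184, Add(4, Mul(3, Pow(25, -1))))) = Add(-329, Mul(184, Add(4, Mul(3, Rational(1, 25))))) = Add(-329, Mul(184, Add(4, Rational(3, 25)))) = Add(-329, Mul(184, Rational(103, 25))) = Add(-329, Rational(18952, 25)) = Rational(10727, 25)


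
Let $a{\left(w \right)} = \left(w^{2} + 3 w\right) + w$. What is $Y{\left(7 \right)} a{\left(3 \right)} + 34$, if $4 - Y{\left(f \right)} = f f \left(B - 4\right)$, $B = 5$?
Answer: $-911$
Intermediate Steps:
$Y{\left(f \right)} = 4 - f^{2}$ ($Y{\left(f \right)} = 4 - f f \left(5 - 4\right) = 4 - f^{2} \cdot 1 = 4 - f^{2}$)
$a{\left(w \right)} = w^{2} + 4 w$
$Y{\left(7 \right)} a{\left(3 \right)} + 34 = \left(4 - 7^{2}\right) 3 \left(4 + 3\right) + 34 = \left(4 - 49\right) 3 \cdot 7 + 34 = \left(4 - 49\right) 21 + 34 = \left(-45\right) 21 + 34 = -945 + 34 = -911$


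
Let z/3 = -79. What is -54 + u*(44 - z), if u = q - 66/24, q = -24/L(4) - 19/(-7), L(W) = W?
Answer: -49001/28 ≈ -1750.0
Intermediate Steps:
z = -237 (z = 3*(-79) = -237)
q = -23/7 (q = -24/4 - 19/(-7) = -24*¼ - 19*(-⅐) = -6 + 19/7 = -23/7 ≈ -3.2857)
u = -169/28 (u = -23/7 - 66/24 = -23/7 - 66*1/24 = -23/7 - 11/4 = -169/28 ≈ -6.0357)
-54 + u*(44 - z) = -54 - 169*(44 - 1*(-237))/28 = -54 - 169*(44 + 237)/28 = -54 - 169/28*281 = -54 - 47489/28 = -49001/28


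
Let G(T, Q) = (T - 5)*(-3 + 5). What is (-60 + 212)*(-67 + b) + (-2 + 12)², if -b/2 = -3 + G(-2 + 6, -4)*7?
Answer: -4916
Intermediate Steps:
G(T, Q) = -10 + 2*T (G(T, Q) = (-5 + T)*2 = -10 + 2*T)
b = 34 (b = -2*(-3 + (-10 + 2*(-2 + 6))*7) = -2*(-3 + (-10 + 2*4)*7) = -2*(-3 + (-10 + 8)*7) = -2*(-3 - 2*7) = -2*(-3 - 14) = -2*(-17) = 34)
(-60 + 212)*(-67 + b) + (-2 + 12)² = (-60 + 212)*(-67 + 34) + (-2 + 12)² = 152*(-33) + 10² = -5016 + 100 = -4916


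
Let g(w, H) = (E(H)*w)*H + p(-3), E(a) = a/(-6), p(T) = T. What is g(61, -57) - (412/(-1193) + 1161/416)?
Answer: -16395839617/496288 ≈ -33037.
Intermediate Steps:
E(a) = -a/6 (E(a) = a*(-1/6) = -a/6)
g(w, H) = -3 - w*H**2/6 (g(w, H) = ((-H/6)*w)*H - 3 = (-H*w/6)*H - 3 = -w*H**2/6 - 3 = -3 - w*H**2/6)
g(61, -57) - (412/(-1193) + 1161/416) = (-3 - 1/6*61*(-57)**2) - (412/(-1193) + 1161/416) = (-3 - 1/6*61*3249) - (412*(-1/1193) + 1161*(1/416)) = (-3 - 66063/2) - (-412/1193 + 1161/416) = -66069/2 - 1*1213681/496288 = -66069/2 - 1213681/496288 = -16395839617/496288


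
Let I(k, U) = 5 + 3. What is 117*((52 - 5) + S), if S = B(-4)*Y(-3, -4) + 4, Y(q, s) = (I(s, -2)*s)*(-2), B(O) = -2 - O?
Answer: 20943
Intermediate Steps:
I(k, U) = 8
Y(q, s) = -16*s (Y(q, s) = (8*s)*(-2) = -16*s)
S = 132 (S = (-2 - 1*(-4))*(-16*(-4)) + 4 = (-2 + 4)*64 + 4 = 2*64 + 4 = 128 + 4 = 132)
117*((52 - 5) + S) = 117*((52 - 5) + 132) = 117*(47 + 132) = 117*179 = 20943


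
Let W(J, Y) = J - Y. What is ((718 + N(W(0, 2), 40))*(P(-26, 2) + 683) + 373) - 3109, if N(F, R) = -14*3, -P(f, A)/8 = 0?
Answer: 458972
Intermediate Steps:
P(f, A) = 0 (P(f, A) = -8*0 = 0)
N(F, R) = -42
((718 + N(W(0, 2), 40))*(P(-26, 2) + 683) + 373) - 3109 = ((718 - 42)*(0 + 683) + 373) - 3109 = (676*683 + 373) - 3109 = (461708 + 373) - 3109 = 462081 - 3109 = 458972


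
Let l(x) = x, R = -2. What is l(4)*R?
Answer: -8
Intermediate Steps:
l(4)*R = 4*(-2) = -8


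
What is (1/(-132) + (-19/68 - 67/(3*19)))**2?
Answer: 26998416/12623809 ≈ 2.1387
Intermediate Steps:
(1/(-132) + (-19/68 - 67/(3*19)))**2 = (-1/132 + (-19*1/68 - 67/57))**2 = (-1/132 + (-19/68 - 67*1/57))**2 = (-1/132 + (-19/68 - 67/57))**2 = (-1/132 - 5639/3876)**2 = (-5196/3553)**2 = 26998416/12623809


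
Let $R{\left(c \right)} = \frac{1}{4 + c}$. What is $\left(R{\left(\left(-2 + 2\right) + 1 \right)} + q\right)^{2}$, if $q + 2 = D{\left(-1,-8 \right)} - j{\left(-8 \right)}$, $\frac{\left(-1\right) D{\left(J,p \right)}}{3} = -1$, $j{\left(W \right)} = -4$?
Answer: $\frac{676}{25} \approx 27.04$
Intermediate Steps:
$D{\left(J,p \right)} = 3$ ($D{\left(J,p \right)} = \left(-3\right) \left(-1\right) = 3$)
$q = 5$ ($q = -2 + \left(3 - -4\right) = -2 + \left(3 + 4\right) = -2 + 7 = 5$)
$\left(R{\left(\left(-2 + 2\right) + 1 \right)} + q\right)^{2} = \left(\frac{1}{4 + \left(\left(-2 + 2\right) + 1\right)} + 5\right)^{2} = \left(\frac{1}{4 + \left(0 + 1\right)} + 5\right)^{2} = \left(\frac{1}{4 + 1} + 5\right)^{2} = \left(\frac{1}{5} + 5\right)^{2} = \left(\frac{26}{5}\right)^{2} = \frac{676}{25}$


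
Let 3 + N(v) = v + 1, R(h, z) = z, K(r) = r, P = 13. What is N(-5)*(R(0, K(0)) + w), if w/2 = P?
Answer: -182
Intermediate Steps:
N(v) = -2 + v (N(v) = -3 + (v + 1) = -3 + (1 + v) = -2 + v)
w = 26 (w = 2*13 = 26)
N(-5)*(R(0, K(0)) + w) = (-2 - 5)*(0 + 26) = -7*26 = -182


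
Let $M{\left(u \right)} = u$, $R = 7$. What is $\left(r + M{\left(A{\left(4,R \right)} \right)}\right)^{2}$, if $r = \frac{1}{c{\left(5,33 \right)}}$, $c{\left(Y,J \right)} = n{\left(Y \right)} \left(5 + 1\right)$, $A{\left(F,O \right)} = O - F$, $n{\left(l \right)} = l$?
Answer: $\frac{8281}{900} \approx 9.2011$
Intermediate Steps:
$c{\left(Y,J \right)} = 6 Y$ ($c{\left(Y,J \right)} = Y \left(5 + 1\right) = Y 6 = 6 Y$)
$r = \frac{1}{30}$ ($r = \frac{1}{6 \cdot 5} = \frac{1}{30} \approx 0.033333$)
$\left(r + M{\left(A{\left(4,R \right)} \right)}\right)^{2} = \left(\frac{1}{30} + \left(7 - 4\right)\right)^{2} = \left(\frac{1}{30} + 3\right)^{2} = \left(\frac{91}{30}\right)^{2} = \frac{8281}{900}$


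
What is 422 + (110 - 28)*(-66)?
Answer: -4990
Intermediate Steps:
422 + (110 - 28)*(-66) = 422 + 82*(-66) = 422 - 5412 = -4990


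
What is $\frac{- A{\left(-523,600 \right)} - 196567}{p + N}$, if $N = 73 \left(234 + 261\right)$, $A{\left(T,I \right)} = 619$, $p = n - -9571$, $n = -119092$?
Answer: $\frac{98593}{36693} \approx 2.687$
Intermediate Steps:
$p = -109521$ ($p = -119092 - -9571 = -119092 + 9571 = -109521$)
$N = 36135$ ($N = 73 \cdot 495 = 36135$)
$\frac{- A{\left(-523,600 \right)} - 196567}{p + N} = \frac{\left(-1\right) 619 - 196567}{-109521 + 36135} = \frac{-619 - 196567}{-73386} = \left(-197186\right) \left(- \frac{1}{73386}\right) = \frac{98593}{36693}$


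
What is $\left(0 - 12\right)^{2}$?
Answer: $144$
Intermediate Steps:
$\left(0 - 12\right)^{2} = \left(-12\right)^{2} = 144$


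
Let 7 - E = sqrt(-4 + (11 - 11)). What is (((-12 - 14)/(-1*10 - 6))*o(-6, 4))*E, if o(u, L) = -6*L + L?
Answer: -455/2 + 65*I ≈ -227.5 + 65.0*I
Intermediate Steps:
o(u, L) = -5*L
E = 7 - 2*I (E = 7 - sqrt(-4 + (11 - 11)) = 7 - sqrt(-4 + 0) = 7 - sqrt(-4) = 7 - 2*I ≈ 7.0 - 2.0*I)
(((-12 - 14)/(-1*10 - 6))*o(-6, 4))*E = (((-12 - 14)/(-1*10 - 6))*(-5*4))*(7 - 2*I) = (-26/(-10 - 6)*(-20))*(7 - 2*I) = (-26/(-16)*(-20))*(7 - 2*I) = (-26*(-1/16)*(-20))*(7 - 2*I) = ((13/8)*(-20))*(7 - 2*I) = -65*(7 - 2*I)/2 = -455/2 + 65*I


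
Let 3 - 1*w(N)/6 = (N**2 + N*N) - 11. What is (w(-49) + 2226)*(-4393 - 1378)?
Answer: 152943042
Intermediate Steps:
w(N) = 84 - 12*N**2 (w(N) = 18 - 6*((N**2 + N*N) - 11) = 18 - 6*((N**2 + N**2) - 11) = 18 - 6*(2*N**2 - 11) = 18 - 6*(-11 + 2*N**2) = 18 + (66 - 12*N**2) = 84 - 12*N**2)
(w(-49) + 2226)*(-4393 - 1378) = ((84 - 12*(-49)**2) + 2226)*(-4393 - 1378) = ((84 - 12*2401) + 2226)*(-5771) = ((84 - 28812) + 2226)*(-5771) = (-28728 + 2226)*(-5771) = -26502*(-5771) = 152943042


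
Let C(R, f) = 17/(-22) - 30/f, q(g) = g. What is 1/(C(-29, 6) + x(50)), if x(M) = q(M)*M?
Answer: 22/54873 ≈ 0.00040093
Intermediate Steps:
C(R, f) = -17/22 - 30/f (C(R, f) = 17*(-1/22) - 30/f = -17/22 - 30/f)
x(M) = M² (x(M) = M*M = M²)
1/(C(-29, 6) + x(50)) = 1/((-17/22 - 30/6) + 50²) = 1/((-17/22 - 30*⅙) + 2500) = 1/((-17/22 - 5) + 2500) = 1/(-127/22 + 2500) = 1/(54873/22) = 22/54873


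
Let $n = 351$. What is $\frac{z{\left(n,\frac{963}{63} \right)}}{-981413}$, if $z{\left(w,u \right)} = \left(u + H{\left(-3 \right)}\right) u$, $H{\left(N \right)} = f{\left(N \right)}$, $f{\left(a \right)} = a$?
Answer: $- \frac{9202}{48089237} \approx -0.00019135$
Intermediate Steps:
$H{\left(N \right)} = N$
$z{\left(w,u \right)} = u \left(-3 + u\right)$ ($z{\left(w,u \right)} = \left(u - 3\right) u = \left(-3 + u\right) u = u \left(-3 + u\right)$)
$\frac{z{\left(n,\frac{963}{63} \right)}}{-981413} = \frac{\frac{963}{63} \left(-3 + \frac{963}{63}\right)}{-981413} = 963 \cdot \frac{1}{63} \left(-3 + 963 \cdot \frac{1}{63}\right) \left(- \frac{1}{981413}\right) = \frac{107 \left(-3 + \frac{107}{7}\right)}{7} \left(- \frac{1}{981413}\right) = \frac{107}{7} \cdot \frac{86}{7} \left(- \frac{1}{981413}\right) = \frac{9202}{49} \left(- \frac{1}{981413}\right) = - \frac{9202}{48089237}$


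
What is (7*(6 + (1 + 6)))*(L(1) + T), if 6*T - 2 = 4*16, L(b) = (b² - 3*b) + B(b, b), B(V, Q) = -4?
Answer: 455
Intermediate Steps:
L(b) = -4 + b² - 3*b (L(b) = (b² - 3*b) - 4 = -4 + b² - 3*b)
T = 11 (T = ⅓ + (4*16)/6 = ⅓ + (⅙)*64 = ⅓ + 32/3 = 11)
(7*(6 + (1 + 6)))*(L(1) + T) = (7*(6 + (1 + 6)))*((-4 + 1² - 3*1) + 11) = (7*(6 + 7))*((-4 + 1 - 3) + 11) = (7*13)*(-6 + 11) = 91*5 = 455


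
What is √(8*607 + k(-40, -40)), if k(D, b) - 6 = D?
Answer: √4822 ≈ 69.441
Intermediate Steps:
k(D, b) = 6 + D
√(8*607 + k(-40, -40)) = √(8*607 + (6 - 40)) = √(4856 - 34) = √4822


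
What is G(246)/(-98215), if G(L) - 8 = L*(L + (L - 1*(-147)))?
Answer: -157202/98215 ≈ -1.6006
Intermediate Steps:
G(L) = 8 + L*(147 + 2*L) (G(L) = 8 + L*(L + (L - 1*(-147))) = 8 + L*(L + (L + 147)) = 8 + L*(L + (147 + L)) = 8 + L*(147 + 2*L))
G(246)/(-98215) = (8 + 2*246² + 147*246)/(-98215) = (8 + 2*60516 + 36162)*(-1/98215) = (8 + 121032 + 36162)*(-1/98215) = 157202*(-1/98215) = -157202/98215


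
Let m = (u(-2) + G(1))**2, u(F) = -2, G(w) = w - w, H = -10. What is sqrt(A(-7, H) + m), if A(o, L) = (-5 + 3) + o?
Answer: I*sqrt(5) ≈ 2.2361*I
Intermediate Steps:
G(w) = 0
A(o, L) = -2 + o
m = 4 (m = (-2 + 0)**2 = (-2)**2 = 4)
sqrt(A(-7, H) + m) = sqrt((-2 - 7) + 4) = sqrt(-9 + 4) = sqrt(-5) = I*sqrt(5)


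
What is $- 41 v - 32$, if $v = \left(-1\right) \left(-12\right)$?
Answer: $-524$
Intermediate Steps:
$v = 12$
$- 41 v - 32 = \left(-41\right) 12 - 32 = -492 - 32 = -524$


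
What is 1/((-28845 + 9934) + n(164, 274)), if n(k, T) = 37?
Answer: -1/18874 ≈ -5.2983e-5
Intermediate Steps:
1/((-28845 + 9934) + n(164, 274)) = 1/((-28845 + 9934) + 37) = 1/(-18911 + 37) = 1/(-18874) = -1/18874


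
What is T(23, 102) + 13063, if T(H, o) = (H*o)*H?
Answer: 67021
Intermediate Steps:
T(H, o) = o*H**2
T(23, 102) + 13063 = 102*23**2 + 13063 = 102*529 + 13063 = 53958 + 13063 = 67021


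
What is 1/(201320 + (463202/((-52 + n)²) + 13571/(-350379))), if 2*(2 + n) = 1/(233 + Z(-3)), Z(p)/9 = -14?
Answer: 46781912081475/9425565247497371893 ≈ 4.9633e-6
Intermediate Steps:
Z(p) = -126 (Z(p) = 9*(-14) = -126)
n = -427/214 (n = -2 + 1/(2*(233 - 126)) = -2 + (½)/107 = -2 + (½)*(1/107) = -2 + 1/214 = -427/214 ≈ -1.9953)
1/(201320 + (463202/((-52 + n)²) + 13571/(-350379))) = 1/(201320 + (463202/((-52 - 427/214)²) + 13571/(-350379))) = 1/(201320 + (463202/((-11555/214)²) + 13571*(-1/350379))) = 1/(201320 + (463202/(133518025/45796) - 13571/350379)) = 1/(201320 + (463202*(45796/133518025) - 13571/350379)) = 1/(201320 + (21212798792/133518025 - 13571/350379)) = 1/(201320 + 7430707254824893/46781912081475) = 1/(9425565247497371893/46781912081475) = 46781912081475/9425565247497371893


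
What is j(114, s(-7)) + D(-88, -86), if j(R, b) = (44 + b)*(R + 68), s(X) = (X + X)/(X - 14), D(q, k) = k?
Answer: 24130/3 ≈ 8043.3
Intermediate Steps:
s(X) = 2*X/(-14 + X) (s(X) = (2*X)/(-14 + X) = 2*X/(-14 + X))
j(R, b) = (44 + b)*(68 + R)
j(114, s(-7)) + D(-88, -86) = (2992 + 44*114 + 68*(2*(-7)/(-14 - 7)) + 114*(2*(-7)/(-14 - 7))) - 86 = (2992 + 5016 + 68*(2*(-7)/(-21)) + 114*(2*(-7)/(-21))) - 86 = (2992 + 5016 + 68*(2*(-7)*(-1/21)) + 114*(2*(-7)*(-1/21))) - 86 = (2992 + 5016 + 68*(⅔) + 114*(⅔)) - 86 = (2992 + 5016 + 136/3 + 76) - 86 = 24388/3 - 86 = 24130/3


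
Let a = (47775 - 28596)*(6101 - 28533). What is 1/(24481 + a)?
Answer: -1/430198847 ≈ -2.3245e-9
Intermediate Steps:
a = -430223328 (a = 19179*(-22432) = -430223328)
1/(24481 + a) = 1/(24481 - 430223328) = 1/(-430198847) = -1/430198847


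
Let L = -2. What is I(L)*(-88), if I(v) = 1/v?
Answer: 44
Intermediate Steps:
I(L)*(-88) = -88/(-2) = -½*(-88) = 44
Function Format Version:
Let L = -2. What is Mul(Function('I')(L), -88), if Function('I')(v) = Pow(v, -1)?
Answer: 44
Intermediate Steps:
Mul(Function('I')(L), -88) = Mul(Pow(-2, -1), -88) = Mul(Rational(-1, 2), -88) = 44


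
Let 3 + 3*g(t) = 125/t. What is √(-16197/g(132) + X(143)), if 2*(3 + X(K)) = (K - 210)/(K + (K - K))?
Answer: √142158153608042/77506 ≈ 153.83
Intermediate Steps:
X(K) = -3 + (-210 + K)/(2*K) (X(K) = -3 + ((K - 210)/(K + (K - K)))/2 = -3 + ((-210 + K)/(K + 0))/2 = -3 + ((-210 + K)/K)/2 = -3 + (-210 + K)/(2*K))
g(t) = -1 + 125/(3*t) (g(t) = -1 + (125/t)/3 = -1 + 125/(3*t))
√(-16197/g(132) + X(143)) = √(-16197*132/(125/3 - 1*132) + (-5/2 - 105/143)) = √(-16197*132/(125/3 - 132) + (-5/2 - 105*1/143)) = √(-16197/((1/132)*(-271/3)) + (-5/2 - 105/143)) = √(-16197/(-271/396) - 925/286) = √(-16197*(-396/271) - 925/286) = √(6414012/271 - 925/286) = √(1834156757/77506) = √142158153608042/77506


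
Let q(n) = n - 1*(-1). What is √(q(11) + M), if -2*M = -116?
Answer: √70 ≈ 8.3666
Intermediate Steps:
M = 58 (M = -½*(-116) = 58)
q(n) = 1 + n (q(n) = n + 1 = 1 + n)
√(q(11) + M) = √((1 + 11) + 58) = √(12 + 58) = √70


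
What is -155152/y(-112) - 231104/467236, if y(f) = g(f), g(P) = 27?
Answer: -18124709920/3153843 ≈ -5746.9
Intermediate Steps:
y(f) = 27
-155152/y(-112) - 231104/467236 = -155152/27 - 231104/467236 = -155152*1/27 - 231104*1/467236 = -155152/27 - 57776/116809 = -18124709920/3153843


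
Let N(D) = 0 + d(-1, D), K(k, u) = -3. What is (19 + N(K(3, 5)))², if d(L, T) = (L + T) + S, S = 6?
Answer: 441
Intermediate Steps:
d(L, T) = 6 + L + T (d(L, T) = (L + T) + 6 = 6 + L + T)
N(D) = 5 + D (N(D) = 0 + (6 - 1 + D) = 0 + (5 + D) = 5 + D)
(19 + N(K(3, 5)))² = (19 + (5 - 3))² = (19 + 2)² = 21² = 441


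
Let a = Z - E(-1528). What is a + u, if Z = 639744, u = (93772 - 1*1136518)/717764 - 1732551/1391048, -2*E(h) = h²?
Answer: 451080430395464405/249611044168 ≈ 1.8071e+6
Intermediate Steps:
E(h) = -h²/2
u = -673518118443/249611044168 (u = (93772 - 1136518)*(1/717764) - 1732551*1/1391048 = -1042746*1/717764 - 1732551/1391048 = -521373/358882 - 1732551/1391048 = -673518118443/249611044168 ≈ -2.6983)
a = 1807136 (a = 639744 - (-1)*(-1528)²/2 = 639744 - (-1)*2334784/2 = 639744 - 1*(-1167392) = 639744 + 1167392 = 1807136)
a + u = 1807136 - 673518118443/249611044168 = 451080430395464405/249611044168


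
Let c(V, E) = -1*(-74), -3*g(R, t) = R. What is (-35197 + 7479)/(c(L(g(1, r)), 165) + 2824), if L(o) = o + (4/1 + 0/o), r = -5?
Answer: -13859/1449 ≈ -9.5645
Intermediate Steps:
g(R, t) = -R/3
L(o) = 4 + o (L(o) = o + (4*1 + 0) = o + (4 + 0) = o + 4 = 4 + o)
c(V, E) = 74
(-35197 + 7479)/(c(L(g(1, r)), 165) + 2824) = (-35197 + 7479)/(74 + 2824) = -27718/2898 = -27718*1/2898 = -13859/1449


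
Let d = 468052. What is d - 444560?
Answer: 23492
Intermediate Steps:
d - 444560 = 468052 - 444560 = 23492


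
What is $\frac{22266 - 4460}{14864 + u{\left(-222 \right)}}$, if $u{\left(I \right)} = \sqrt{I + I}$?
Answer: $\frac{66167096}{55234735} - \frac{8903 i \sqrt{111}}{55234735} \approx 1.1979 - 0.0016982 i$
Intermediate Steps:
$u{\left(I \right)} = \sqrt{2} \sqrt{I}$ ($u{\left(I \right)} = \sqrt{2 I} = \sqrt{2} \sqrt{I}$)
$\frac{22266 - 4460}{14864 + u{\left(-222 \right)}} = \frac{22266 - 4460}{14864 + \sqrt{2} \sqrt{-222}} = \frac{22266 - 4460}{14864 + \sqrt{2} i \sqrt{222}} = \frac{17806}{14864 + 2 i \sqrt{111}}$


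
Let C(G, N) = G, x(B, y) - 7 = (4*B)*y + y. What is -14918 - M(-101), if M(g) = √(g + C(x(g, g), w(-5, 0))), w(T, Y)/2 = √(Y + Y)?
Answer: -14918 - √40609 ≈ -15120.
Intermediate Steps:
x(B, y) = 7 + y + 4*B*y (x(B, y) = 7 + ((4*B)*y + y) = 7 + (4*B*y + y) = 7 + (y + 4*B*y) = 7 + y + 4*B*y)
w(T, Y) = 2*√2*√Y (w(T, Y) = 2*√(Y + Y) = 2*√(2*Y) = 2*(√2*√Y) = 2*√2*√Y)
M(g) = √(7 + 2*g + 4*g²) (M(g) = √(g + (7 + g + 4*g*g)) = √(g + (7 + g + 4*g²)) = √(7 + 2*g + 4*g²))
-14918 - M(-101) = -14918 - √(7 + 2*(-101) + 4*(-101)²) = -14918 - √(7 - 202 + 4*10201) = -14918 - √(7 - 202 + 40804) = -14918 - √40609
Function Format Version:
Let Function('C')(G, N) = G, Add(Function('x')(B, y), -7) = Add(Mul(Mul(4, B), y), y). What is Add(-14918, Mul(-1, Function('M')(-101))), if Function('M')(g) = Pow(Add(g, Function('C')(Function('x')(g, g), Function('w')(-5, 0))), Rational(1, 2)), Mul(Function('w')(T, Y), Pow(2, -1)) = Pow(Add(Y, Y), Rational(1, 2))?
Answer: Add(-14918, Mul(-1, Pow(40609, Rational(1, 2)))) ≈ -15120.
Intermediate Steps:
Function('x')(B, y) = Add(7, y, Mul(4, B, y)) (Function('x')(B, y) = Add(7, Add(Mul(Mul(4, B), y), y)) = Add(7, Add(Mul(4, B, y), y)) = Add(7, Add(y, Mul(4, B, y))) = Add(7, y, Mul(4, B, y)))
Function('w')(T, Y) = Mul(2, Pow(2, Rational(1, 2)), Pow(Y, Rational(1, 2))) (Function('w')(T, Y) = Mul(2, Pow(Add(Y, Y), Rational(1, 2))) = Mul(2, Pow(Mul(2, Y), Rational(1, 2))) = Mul(2, Mul(Pow(2, Rational(1, 2)), Pow(Y, Rational(1, 2)))) = Mul(2, Pow(2, Rational(1, 2)), Pow(Y, Rational(1, 2))))
Function('M')(g) = Pow(Add(7, Mul(2, g), Mul(4, Pow(g, 2))), Rational(1, 2)) (Function('M')(g) = Pow(Add(g, Add(7, g, Mul(4, g, g))), Rational(1, 2)) = Pow(Add(g, Add(7, g, Mul(4, Pow(g, 2)))), Rational(1, 2)) = Pow(Add(7, Mul(2, g), Mul(4, Pow(g, 2))), Rational(1, 2)))
Add(-14918, Mul(-1, Function('M')(-101))) = Add(-14918, Mul(-1, Pow(Add(7, Mul(2, -101), Mul(4, Pow(-101, 2))), Rational(1, 2)))) = Add(-14918, Mul(-1, Pow(Add(7, -202, Mul(4, 10201)), Rational(1, 2)))) = Add(-14918, Mul(-1, Pow(Add(7, -202, 40804), Rational(1, 2)))) = Add(-14918, Mul(-1, Pow(40609, Rational(1, 2))))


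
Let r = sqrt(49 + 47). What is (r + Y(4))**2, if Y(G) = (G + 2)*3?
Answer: 420 + 144*sqrt(6) ≈ 772.73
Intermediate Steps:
Y(G) = 6 + 3*G (Y(G) = (2 + G)*3 = 6 + 3*G)
r = 4*sqrt(6) (r = sqrt(96) = 4*sqrt(6) ≈ 9.7980)
(r + Y(4))**2 = (4*sqrt(6) + (6 + 3*4))**2 = (4*sqrt(6) + (6 + 12))**2 = (4*sqrt(6) + 18)**2 = (18 + 4*sqrt(6))**2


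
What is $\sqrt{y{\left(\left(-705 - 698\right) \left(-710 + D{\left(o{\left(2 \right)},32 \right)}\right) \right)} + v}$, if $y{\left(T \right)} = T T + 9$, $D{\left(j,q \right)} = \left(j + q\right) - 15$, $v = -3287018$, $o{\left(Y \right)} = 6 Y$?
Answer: $2 \sqrt{228217009810} \approx 9.5544 \cdot 10^{5}$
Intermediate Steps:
$D{\left(j,q \right)} = -15 + j + q$
$y{\left(T \right)} = 9 + T^{2}$ ($y{\left(T \right)} = T^{2} + 9 = 9 + T^{2}$)
$\sqrt{y{\left(\left(-705 - 698\right) \left(-710 + D{\left(o{\left(2 \right)},32 \right)}\right) \right)} + v} = \sqrt{\left(9 + \left(\left(-705 - 698\right) \left(-710 + \left(-15 + 6 \cdot 2 + 32\right)\right)\right)^{2}\right) - 3287018} = \sqrt{\left(9 + \left(- 1403 \left(-710 + \left(-15 + 12 + 32\right)\right)\right)^{2}\right) - 3287018} = \sqrt{\left(9 + \left(- 1403 \left(-710 + 29\right)\right)^{2}\right) - 3287018} = \sqrt{\left(9 + \left(\left(-1403\right) \left(-681\right)\right)^{2}\right) - 3287018} = \sqrt{\left(9 + 955443^{2}\right) - 3287018} = \sqrt{\left(9 + 912871326249\right) - 3287018} = \sqrt{912871326258 - 3287018} = \sqrt{912868039240} = 2 \sqrt{228217009810}$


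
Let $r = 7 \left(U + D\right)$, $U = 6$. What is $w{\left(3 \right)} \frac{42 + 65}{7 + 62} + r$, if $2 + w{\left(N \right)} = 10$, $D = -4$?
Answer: $\frac{1822}{69} \approx 26.406$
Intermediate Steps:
$w{\left(N \right)} = 8$ ($w{\left(N \right)} = -2 + 10 = 8$)
$r = 14$ ($r = 7 \left(6 - 4\right) = 7 \cdot 2 = 14$)
$w{\left(3 \right)} \frac{42 + 65}{7 + 62} + r = 8 \frac{42 + 65}{7 + 62} + 14 = 8 \cdot \frac{107}{69} + 14 = \frac{856}{69} + 14 = \frac{1822}{69}$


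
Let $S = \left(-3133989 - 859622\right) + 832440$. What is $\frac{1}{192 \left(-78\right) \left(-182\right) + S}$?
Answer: $- \frac{1}{435539} \approx -2.296 \cdot 10^{-6}$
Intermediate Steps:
$S = -3161171$ ($S = -3993611 + 832440 = -3161171$)
$\frac{1}{192 \left(-78\right) \left(-182\right) + S} = \frac{1}{192 \left(-78\right) \left(-182\right) - 3161171} = \frac{1}{\left(-14976\right) \left(-182\right) - 3161171} = \frac{1}{2725632 - 3161171} = \frac{1}{-435539} = - \frac{1}{435539}$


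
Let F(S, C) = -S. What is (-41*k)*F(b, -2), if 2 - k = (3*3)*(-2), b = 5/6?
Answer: 2050/3 ≈ 683.33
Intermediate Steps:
b = 5/6 (b = 5*(1/6) = 5/6 ≈ 0.83333)
k = 20 (k = 2 - 3*3*(-2) = 2 - 9*(-2) = 2 - 1*(-18) = 2 + 18 = 20)
(-41*k)*F(b, -2) = (-41*20)*(-1*5/6) = -820*(-5/6) = 2050/3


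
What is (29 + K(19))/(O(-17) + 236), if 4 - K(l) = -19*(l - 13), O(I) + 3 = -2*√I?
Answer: 11417/18119 + 98*I*√17/18119 ≈ 0.63011 + 0.022301*I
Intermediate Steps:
O(I) = -3 - 2*√I
K(l) = -243 + 19*l (K(l) = 4 - (-19)*(l - 13) = 4 - (-19)*(-13 + l) = 4 - (247 - 19*l) = 4 + (-247 + 19*l) = -243 + 19*l)
(29 + K(19))/(O(-17) + 236) = (29 + (-243 + 19*19))/((-3 - 2*I*√17) + 236) = (29 + (-243 + 361))/((-3 - 2*I*√17) + 236) = (29 + 118)/((-3 - 2*I*√17) + 236) = 147/(233 - 2*I*√17)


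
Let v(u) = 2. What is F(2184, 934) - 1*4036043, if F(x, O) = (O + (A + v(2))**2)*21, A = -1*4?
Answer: -4016345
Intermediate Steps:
A = -4
F(x, O) = 84 + 21*O (F(x, O) = (O + (-4 + 2)**2)*21 = (O + (-2)**2)*21 = (O + 4)*21 = (4 + O)*21 = 84 + 21*O)
F(2184, 934) - 1*4036043 = (84 + 21*934) - 1*4036043 = (84 + 19614) - 4036043 = 19698 - 4036043 = -4016345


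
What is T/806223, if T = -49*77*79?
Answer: -27097/73293 ≈ -0.36971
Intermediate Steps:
T = -298067 (T = -3773*79 = -298067)
T/806223 = -298067/806223 = -298067*1/806223 = -27097/73293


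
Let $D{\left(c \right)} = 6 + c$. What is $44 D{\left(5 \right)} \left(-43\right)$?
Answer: $-20812$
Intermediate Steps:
$44 D{\left(5 \right)} \left(-43\right) = 44 \left(6 + 5\right) \left(-43\right) = 44 \cdot 11 \left(-43\right) = 484 \left(-43\right) = -20812$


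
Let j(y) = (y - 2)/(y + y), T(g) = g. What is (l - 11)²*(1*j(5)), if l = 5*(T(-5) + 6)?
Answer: 54/5 ≈ 10.800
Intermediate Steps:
j(y) = (-2 + y)/(2*y) (j(y) = (-2 + y)/((2*y)) = (-2 + y)*(1/(2*y)) = (-2 + y)/(2*y))
l = 5 (l = 5*(-5 + 6) = 5*1 = 5)
(l - 11)²*(1*j(5)) = (5 - 11)²*(1*((½)*(-2 + 5)/5)) = (-6)²*(1*((½)*(⅕)*3)) = 36*(1*(3/10)) = 36*(3/10) = 54/5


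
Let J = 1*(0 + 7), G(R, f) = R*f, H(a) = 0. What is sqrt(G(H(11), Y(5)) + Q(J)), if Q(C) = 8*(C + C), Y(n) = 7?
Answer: 4*sqrt(7) ≈ 10.583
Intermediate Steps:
J = 7 (J = 1*7 = 7)
Q(C) = 16*C (Q(C) = 8*(2*C) = 16*C)
sqrt(G(H(11), Y(5)) + Q(J)) = sqrt(0*7 + 16*7) = sqrt(0 + 112) = sqrt(112) = 4*sqrt(7)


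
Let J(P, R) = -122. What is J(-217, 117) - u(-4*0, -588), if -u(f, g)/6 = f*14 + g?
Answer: -3650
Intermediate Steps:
u(f, g) = -84*f - 6*g (u(f, g) = -6*(f*14 + g) = -6*(14*f + g) = -6*(g + 14*f) = -84*f - 6*g)
J(-217, 117) - u(-4*0, -588) = -122 - (-(-336)*0 - 6*(-588)) = -122 - (-84*0 + 3528) = -122 - (0 + 3528) = -122 - 1*3528 = -122 - 3528 = -3650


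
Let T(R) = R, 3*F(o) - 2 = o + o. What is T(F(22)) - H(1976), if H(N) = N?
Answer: -5882/3 ≈ -1960.7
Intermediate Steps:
F(o) = ⅔ + 2*o/3 (F(o) = ⅔ + (o + o)/3 = ⅔ + (2*o)/3 = ⅔ + 2*o/3)
T(F(22)) - H(1976) = (⅔ + (⅔)*22) - 1*1976 = (⅔ + 44/3) - 1976 = 46/3 - 1976 = -5882/3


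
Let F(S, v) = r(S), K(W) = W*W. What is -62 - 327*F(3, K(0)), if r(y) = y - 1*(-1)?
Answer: -1370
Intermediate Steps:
K(W) = W**2
r(y) = 1 + y (r(y) = y + 1 = 1 + y)
F(S, v) = 1 + S
-62 - 327*F(3, K(0)) = -62 - 327*(1 + 3) = -62 - 327*4 = -62 - 1308 = -1370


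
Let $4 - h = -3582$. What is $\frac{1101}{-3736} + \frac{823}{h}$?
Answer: $- \frac{436729}{6698648} \approx -0.065197$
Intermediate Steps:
$h = 3586$ ($h = 4 - -3582 = 4 + 3582 = 3586$)
$\frac{1101}{-3736} + \frac{823}{h} = \frac{1101}{-3736} + \frac{823}{3586} = 1101 \left(- \frac{1}{3736}\right) + 823 \cdot \frac{1}{3586} = - \frac{1101}{3736} + \frac{823}{3586} = - \frac{436729}{6698648}$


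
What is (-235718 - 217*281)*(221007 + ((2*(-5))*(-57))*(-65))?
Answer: -54579122115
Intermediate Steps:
(-235718 - 217*281)*(221007 + ((2*(-5))*(-57))*(-65)) = (-235718 - 60977)*(221007 - 10*(-57)*(-65)) = -296695*(221007 + 570*(-65)) = -296695*(221007 - 37050) = -296695*183957 = -54579122115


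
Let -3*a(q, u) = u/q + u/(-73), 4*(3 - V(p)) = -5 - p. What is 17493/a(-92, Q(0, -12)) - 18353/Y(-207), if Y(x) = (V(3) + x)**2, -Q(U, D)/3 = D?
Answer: 399478291951/6732660 ≈ 59334.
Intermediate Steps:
Q(U, D) = -3*D
V(p) = 17/4 + p/4 (V(p) = 3 - (-5 - p)/4 = 3 + (5/4 + p/4) = 17/4 + p/4)
a(q, u) = u/219 - u/(3*q) (a(q, u) = -(u/q + u/(-73))/3 = -(u/q + u*(-1/73))/3 = -(u/q - u/73)/3 = -(-u/73 + u/q)/3 = u/219 - u/(3*q))
Y(x) = (5 + x)**2 (Y(x) = ((17/4 + (1/4)*3) + x)**2 = ((17/4 + 3/4) + x)**2 = (5 + x)**2)
17493/a(-92, Q(0, -12)) - 18353/Y(-207) = 17493/(((1/219)*(-3*(-12))*(-73 - 92)/(-92))) - 18353/(5 - 207)**2 = 17493/(((1/219)*36*(-1/92)*(-165))) - 18353/((-202)**2) = 17493/(495/1679) - 18353/40804 = 17493*(1679/495) - 18353*1/40804 = 9790249/165 - 18353/40804 = 399478291951/6732660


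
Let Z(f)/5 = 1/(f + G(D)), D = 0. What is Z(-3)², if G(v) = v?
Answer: 25/9 ≈ 2.7778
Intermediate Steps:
Z(f) = 5/f (Z(f) = 5/(f + 0) = 5/f)
Z(-3)² = (5/(-3))² = (5*(-⅓))² = (-5/3)² = 25/9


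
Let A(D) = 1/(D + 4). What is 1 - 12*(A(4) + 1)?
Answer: -25/2 ≈ -12.500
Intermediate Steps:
A(D) = 1/(4 + D)
1 - 12*(A(4) + 1) = 1 - 12*(1/(4 + 4) + 1) = 1 - 12*(1/8 + 1) = 1 - 12*9/8 = 1 - 27/2 = -25/2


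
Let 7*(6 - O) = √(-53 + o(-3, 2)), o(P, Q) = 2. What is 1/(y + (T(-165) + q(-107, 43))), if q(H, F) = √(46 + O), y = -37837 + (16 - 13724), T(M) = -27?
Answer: 7/(-361004 + √7*√(364 - I*√51)) ≈ -1.9393e-5 + 2.6603e-11*I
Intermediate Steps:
y = -51545 (y = -37837 - 13708 = -51545)
O = 6 - I*√51/7 (O = 6 - √(-53 + 2)/7 = 6 - I*√51/7 ≈ 6.0 - 1.0202*I)
q(H, F) = √(52 - I*√51/7) (q(H, F) = √(46 + (6 - I*√51/7)) = √(52 - I*√51/7))
1/(y + (T(-165) + q(-107, 43))) = 1/(-51545 + (-27 + √(2548 - 7*I*√51)/7)) = 1/(-51572 + √(2548 - 7*I*√51)/7)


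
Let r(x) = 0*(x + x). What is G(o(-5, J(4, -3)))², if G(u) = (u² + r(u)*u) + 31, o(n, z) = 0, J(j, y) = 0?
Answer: 961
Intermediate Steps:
r(x) = 0 (r(x) = 0*(2*x) = 0)
G(u) = 31 + u² (G(u) = (u² + 0*u) + 31 = (u² + 0) + 31 = u² + 31 = 31 + u²)
G(o(-5, J(4, -3)))² = (31 + 0²)² = (31 + 0)² = 31² = 961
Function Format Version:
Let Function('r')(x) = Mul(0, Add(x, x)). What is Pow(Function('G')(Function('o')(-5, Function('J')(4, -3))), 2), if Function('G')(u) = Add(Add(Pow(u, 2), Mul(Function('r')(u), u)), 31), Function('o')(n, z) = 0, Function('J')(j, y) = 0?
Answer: 961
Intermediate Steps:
Function('r')(x) = 0 (Function('r')(x) = Mul(0, Mul(2, x)) = 0)
Function('G')(u) = Add(31, Pow(u, 2)) (Function('G')(u) = Add(Add(Pow(u, 2), Mul(0, u)), 31) = Add(Add(Pow(u, 2), 0), 31) = Add(Pow(u, 2), 31) = Add(31, Pow(u, 2)))
Pow(Function('G')(Function('o')(-5, Function('J')(4, -3))), 2) = Pow(Add(31, Pow(0, 2)), 2) = Pow(Add(31, 0), 2) = Pow(31, 2) = 961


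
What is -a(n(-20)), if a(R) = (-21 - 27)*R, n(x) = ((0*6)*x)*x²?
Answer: 0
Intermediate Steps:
n(x) = 0 (n(x) = (0*x)*x² = 0*x² = 0)
a(R) = -48*R
-a(n(-20)) = -(-48)*0 = -1*0 = 0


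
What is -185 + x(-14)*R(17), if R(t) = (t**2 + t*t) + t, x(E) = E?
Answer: -8515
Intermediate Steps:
R(t) = t + 2*t**2 (R(t) = (t**2 + t**2) + t = 2*t**2 + t = t + 2*t**2)
-185 + x(-14)*R(17) = -185 - 238*(1 + 2*17) = -185 - 238*(1 + 34) = -185 - 238*35 = -185 - 14*595 = -185 - 8330 = -8515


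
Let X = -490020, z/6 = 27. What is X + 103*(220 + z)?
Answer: -450674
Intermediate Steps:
z = 162 (z = 6*27 = 162)
X + 103*(220 + z) = -490020 + 103*(220 + 162) = -490020 + 103*382 = -490020 + 39346 = -450674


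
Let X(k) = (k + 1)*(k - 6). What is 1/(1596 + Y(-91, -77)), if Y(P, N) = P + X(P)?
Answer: 1/10235 ≈ 9.7704e-5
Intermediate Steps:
X(k) = (1 + k)*(-6 + k)
Y(P, N) = -6 + P² - 4*P (Y(P, N) = P + (-6 + P² - 5*P) = -6 + P² - 4*P)
1/(1596 + Y(-91, -77)) = 1/(1596 + (-6 + (-91)² - 4*(-91))) = 1/(1596 + (-6 + 8281 + 364)) = 1/(1596 + 8639) = 1/10235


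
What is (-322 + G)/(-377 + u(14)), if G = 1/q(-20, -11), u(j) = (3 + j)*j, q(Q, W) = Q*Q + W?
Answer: 125257/54071 ≈ 2.3165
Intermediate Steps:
q(Q, W) = W + Q² (q(Q, W) = Q² + W = W + Q²)
u(j) = j*(3 + j)
G = 1/389 (G = 1/(-11 + (-20)²) = 1/(-11 + 400) = 1/389 ≈ 0.0025707)
(-322 + G)/(-377 + u(14)) = (-322 + 1/389)/(-377 + 14*(3 + 14)) = -125257/(389*(-377 + 14*17)) = -125257/(389*(-377 + 238)) = -125257/389/(-139) = -125257/389*(-1/139) = 125257/54071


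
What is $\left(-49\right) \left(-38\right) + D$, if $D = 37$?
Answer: $1899$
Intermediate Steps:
$\left(-49\right) \left(-38\right) + D = \left(-49\right) \left(-38\right) + 37 = 1862 + 37 = 1899$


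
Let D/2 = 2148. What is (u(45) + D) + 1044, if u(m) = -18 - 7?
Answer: 5315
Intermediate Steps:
u(m) = -25
D = 4296 (D = 2*2148 = 4296)
(u(45) + D) + 1044 = (-25 + 4296) + 1044 = 4271 + 1044 = 5315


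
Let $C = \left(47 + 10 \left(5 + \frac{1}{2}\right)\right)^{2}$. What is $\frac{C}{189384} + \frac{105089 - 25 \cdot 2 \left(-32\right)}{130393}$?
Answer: $\frac{1796816529}{2057862326} \approx 0.87315$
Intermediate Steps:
$C = 10404$ ($C = \left(47 + 10 \left(5 + \frac{1}{2}\right)\right)^{2} = \left(47 + 10 \cdot \frac{11}{2}\right)^{2} = \left(47 + 55\right)^{2} = 102^{2} = 10404$)
$\frac{C}{189384} + \frac{105089 - 25 \cdot 2 \left(-32\right)}{130393} = \frac{10404}{189384} + \frac{105089 - 25 \cdot 2 \left(-32\right)}{130393} = 10404 \cdot \frac{1}{189384} + \left(105089 - 50 \left(-32\right)\right) \frac{1}{130393} = \frac{867}{15782} + \left(105089 - -1600\right) \frac{1}{130393} = \frac{867}{15782} + \left(105089 + 1600\right) \frac{1}{130393} = \frac{867}{15782} + 106689 \cdot \frac{1}{130393} = \frac{867}{15782} + \frac{106689}{130393} = \frac{1796816529}{2057862326}$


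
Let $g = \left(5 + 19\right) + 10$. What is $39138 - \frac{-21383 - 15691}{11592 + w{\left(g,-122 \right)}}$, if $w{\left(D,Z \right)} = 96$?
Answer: $\frac{76247003}{1948} \approx 39141.0$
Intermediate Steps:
$g = 34$ ($g = 24 + 10 = 34$)
$39138 - \frac{-21383 - 15691}{11592 + w{\left(g,-122 \right)}} = 39138 - \frac{-21383 - 15691}{11592 + 96} = 39138 - - \frac{37074}{11688} = 39138 - \left(-37074\right) \frac{1}{11688} = 39138 - - \frac{6179}{1948} = 39138 + \frac{6179}{1948} = \frac{76247003}{1948}$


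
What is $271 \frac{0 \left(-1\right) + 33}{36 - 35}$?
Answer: $8943$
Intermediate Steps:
$271 \frac{0 \left(-1\right) + 33}{36 - 35} = 271 \frac{0 + 33}{1} = 271 \cdot 33 \cdot 1 = 271 \cdot 33 = 8943$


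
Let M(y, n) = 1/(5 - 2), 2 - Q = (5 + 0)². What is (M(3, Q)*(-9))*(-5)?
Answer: 15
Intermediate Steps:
Q = -23 (Q = 2 - (5 + 0)² = 2 - 1*5² = 2 - 1*25 = 2 - 25 = -23)
M(y, n) = ⅓ (M(y, n) = 1/3 = ⅓)
(M(3, Q)*(-9))*(-5) = ((⅓)*(-9))*(-5) = -3*(-5) = 15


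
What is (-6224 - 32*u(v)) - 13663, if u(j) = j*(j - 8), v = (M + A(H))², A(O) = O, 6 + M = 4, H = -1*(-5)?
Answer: -20175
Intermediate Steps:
H = 5
M = -2 (M = -6 + 4 = -2)
v = 9 (v = (-2 + 5)² = 3² = 9)
u(j) = j*(-8 + j)
(-6224 - 32*u(v)) - 13663 = (-6224 - 288*(-8 + 9)) - 13663 = (-6224 - 288) - 13663 = -6512 - 13663 = -20175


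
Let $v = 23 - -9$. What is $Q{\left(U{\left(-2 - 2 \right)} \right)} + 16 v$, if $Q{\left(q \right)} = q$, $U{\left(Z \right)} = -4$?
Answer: $508$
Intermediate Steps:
$v = 32$ ($v = 23 + 9 = 32$)
$Q{\left(U{\left(-2 - 2 \right)} \right)} + 16 v = -4 + 16 \cdot 32 = -4 + 512 = 508$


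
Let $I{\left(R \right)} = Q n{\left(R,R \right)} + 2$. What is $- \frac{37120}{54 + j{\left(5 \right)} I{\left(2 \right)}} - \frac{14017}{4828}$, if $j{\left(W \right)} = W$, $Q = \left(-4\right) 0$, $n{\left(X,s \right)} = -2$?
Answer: $- \frac{2814257}{4828} \approx -582.9$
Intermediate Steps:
$Q = 0$
$I{\left(R \right)} = 2$ ($I{\left(R \right)} = 0 \left(-2\right) + 2 = 0 + 2 = 2$)
$- \frac{37120}{54 + j{\left(5 \right)} I{\left(2 \right)}} - \frac{14017}{4828} = - \frac{37120}{54 + 5 \cdot 2} - \frac{14017}{4828} = - \frac{37120}{54 + 10} - \frac{14017}{4828} = - \frac{37120}{64} - \frac{14017}{4828} = \left(-37120\right) \frac{1}{64} - \frac{14017}{4828} = -580 - \frac{14017}{4828} = - \frac{2814257}{4828}$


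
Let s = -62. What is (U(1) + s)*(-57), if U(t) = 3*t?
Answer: 3363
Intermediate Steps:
(U(1) + s)*(-57) = (3*1 - 62)*(-57) = (3 - 62)*(-57) = -59*(-57) = 3363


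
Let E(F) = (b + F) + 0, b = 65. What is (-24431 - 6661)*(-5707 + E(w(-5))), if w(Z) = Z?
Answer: 175576524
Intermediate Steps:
E(F) = 65 + F (E(F) = (65 + F) + 0 = 65 + F)
(-24431 - 6661)*(-5707 + E(w(-5))) = (-24431 - 6661)*(-5707 + (65 - 5)) = -31092*(-5707 + 60) = -31092*(-5647) = 175576524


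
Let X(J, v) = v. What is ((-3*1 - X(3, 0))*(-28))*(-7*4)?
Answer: -2352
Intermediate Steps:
((-3*1 - X(3, 0))*(-28))*(-7*4) = ((-3*1 - 1*0)*(-28))*(-7*4) = ((-3 + 0)*(-28))*(-28) = -3*(-28)*(-28) = 84*(-28) = -2352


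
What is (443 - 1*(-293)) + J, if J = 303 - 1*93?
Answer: 946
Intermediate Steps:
J = 210 (J = 303 - 93 = 210)
(443 - 1*(-293)) + J = (443 - 1*(-293)) + 210 = (443 + 293) + 210 = 736 + 210 = 946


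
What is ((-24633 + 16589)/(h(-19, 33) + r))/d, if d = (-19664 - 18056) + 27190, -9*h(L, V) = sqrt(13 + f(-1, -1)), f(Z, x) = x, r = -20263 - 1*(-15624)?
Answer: -18658058/113304489285 + 8044*sqrt(3)/1019740403565 ≈ -0.00016466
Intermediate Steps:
r = -4639 (r = -20263 + 15624 = -4639)
h(L, V) = -2*sqrt(3)/9 (h(L, V) = -sqrt(13 - 1)/9 = -2*sqrt(3)/9)
d = -10530 (d = -37720 + 27190 = -10530)
((-24633 + 16589)/(h(-19, 33) + r))/d = ((-24633 + 16589)/(-2*sqrt(3)/9 - 4639))/(-10530) = -8044/(-4639 - 2*sqrt(3)/9)*(-1/10530) = 4022/(5265*(-4639 - 2*sqrt(3)/9))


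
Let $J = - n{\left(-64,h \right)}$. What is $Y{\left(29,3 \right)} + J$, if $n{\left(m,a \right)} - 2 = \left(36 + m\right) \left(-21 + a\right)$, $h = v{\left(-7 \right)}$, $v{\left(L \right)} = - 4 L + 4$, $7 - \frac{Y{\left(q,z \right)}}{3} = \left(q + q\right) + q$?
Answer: $66$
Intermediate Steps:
$Y{\left(q,z \right)} = 21 - 9 q$ ($Y{\left(q,z \right)} = 21 - 3 \left(\left(q + q\right) + q\right) = 21 - 3 \left(2 q + q\right) = 21 - 3 \cdot 3 q = 21 - 9 q$)
$v{\left(L \right)} = 4 - 4 L$
$h = 32$ ($h = 4 - -28 = 4 + 28 = 32$)
$n{\left(m,a \right)} = 2 + \left(-21 + a\right) \left(36 + m\right)$ ($n{\left(m,a \right)} = 2 + \left(36 + m\right) \left(-21 + a\right) = 2 + \left(-21 + a\right) \left(36 + m\right)$)
$J = 306$ ($J = - (-754 - -1344 + 36 \cdot 32 + 32 \left(-64\right)) = - (-754 + 1344 + 1152 - 2048) = \left(-1\right) \left(-306\right) = 306$)
$Y{\left(29,3 \right)} + J = \left(21 - 261\right) + 306 = -240 + 306 = 66$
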